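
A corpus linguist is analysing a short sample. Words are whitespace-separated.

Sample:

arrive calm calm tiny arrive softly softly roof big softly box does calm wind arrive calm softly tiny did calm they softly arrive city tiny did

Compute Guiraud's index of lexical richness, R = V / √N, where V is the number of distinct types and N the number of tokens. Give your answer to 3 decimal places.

N = 26, V = 12.
√N = 5.099020
R = 12 / 5.099020 = 2.353

2.353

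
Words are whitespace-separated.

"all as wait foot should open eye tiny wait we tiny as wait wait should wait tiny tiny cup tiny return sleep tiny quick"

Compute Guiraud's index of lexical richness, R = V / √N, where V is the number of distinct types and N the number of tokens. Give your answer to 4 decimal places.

2.6536

N = 24, V = 13.
√N = 4.898979
R = 13 / 4.898979 = 2.6536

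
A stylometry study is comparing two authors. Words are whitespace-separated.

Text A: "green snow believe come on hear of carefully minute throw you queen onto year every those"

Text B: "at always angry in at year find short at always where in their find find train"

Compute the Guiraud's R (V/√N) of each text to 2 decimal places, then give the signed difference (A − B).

A: V=16, N=16, R=4.00
B: V=10, N=16, R=2.50
Difference = 4.00 − 2.50 = 1.50

1.50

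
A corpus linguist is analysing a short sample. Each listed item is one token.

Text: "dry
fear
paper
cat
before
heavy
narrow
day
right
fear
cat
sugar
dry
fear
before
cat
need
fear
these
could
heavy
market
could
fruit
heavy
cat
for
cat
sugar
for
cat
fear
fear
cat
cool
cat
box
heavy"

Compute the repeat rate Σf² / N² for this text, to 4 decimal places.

0.1011

Frequencies: cat:8, fear:6, heavy:4, dry:2, before:2, sugar:2, could:2, for:2, paper:1, narrow:1, day:1, right:1, need:1, these:1, market:1, fruit:1, cool:1, box:1
Σf² = 146; N² = 1444
Repeat rate = 146 / 1444 = 0.1011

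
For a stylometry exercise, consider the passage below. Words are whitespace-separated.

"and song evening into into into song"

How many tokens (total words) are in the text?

7

Tokens: and, song, evening, into, into, into, song
N = 7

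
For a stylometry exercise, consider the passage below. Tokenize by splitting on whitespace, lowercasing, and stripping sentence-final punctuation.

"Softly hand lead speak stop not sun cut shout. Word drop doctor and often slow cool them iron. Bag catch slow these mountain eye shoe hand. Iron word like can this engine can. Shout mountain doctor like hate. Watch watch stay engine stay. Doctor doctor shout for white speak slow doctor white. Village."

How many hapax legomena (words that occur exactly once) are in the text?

Frequencies: doctor:5, shout:3, slow:3, hand:2, speak:2, word:2, iron:2, mountain:2, like:2, can:2, engine:2, watch:2, stay:2, white:2, softly:1, lead:1, stop:1, not:1, sun:1, cut:1, … (14 more, each freq 1)
Hapax (freq=1): and, bag, catch, cool, cut, drop, eye, for, hate, lead, not, often, shoe, softly, stop, sun, them, these, this, village

20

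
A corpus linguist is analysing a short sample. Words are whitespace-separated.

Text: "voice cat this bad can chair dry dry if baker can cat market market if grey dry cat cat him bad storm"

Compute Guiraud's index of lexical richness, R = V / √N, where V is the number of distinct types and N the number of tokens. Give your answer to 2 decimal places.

2.77

N = 22, V = 13.
√N = 4.690416
R = 13 / 4.690416 = 2.77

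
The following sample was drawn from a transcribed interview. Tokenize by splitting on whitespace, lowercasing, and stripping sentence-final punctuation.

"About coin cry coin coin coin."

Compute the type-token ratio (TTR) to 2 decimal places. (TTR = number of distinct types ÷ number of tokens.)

0.50

N = 6 tokens, V = 3 types.
TTR = V / N = 3 / 6 = 0.50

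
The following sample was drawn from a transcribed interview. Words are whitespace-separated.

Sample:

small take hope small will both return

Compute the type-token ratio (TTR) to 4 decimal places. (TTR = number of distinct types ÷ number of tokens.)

0.8571

N = 7 tokens, V = 6 types.
TTR = V / N = 6 / 7 = 0.8571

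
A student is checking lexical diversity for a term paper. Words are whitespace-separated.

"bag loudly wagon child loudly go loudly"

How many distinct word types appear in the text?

5

Distinct types: {bag, child, go, loudly, wagon}
V = 5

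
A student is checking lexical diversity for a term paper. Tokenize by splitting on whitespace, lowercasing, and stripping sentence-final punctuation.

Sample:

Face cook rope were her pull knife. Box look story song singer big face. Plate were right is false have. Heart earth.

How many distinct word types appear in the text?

20

Distinct types: {big, box, cook, earth, face, false, have, heart, her, is, knife, look, plate, pull, right, rope, singer, song, story, were}
V = 20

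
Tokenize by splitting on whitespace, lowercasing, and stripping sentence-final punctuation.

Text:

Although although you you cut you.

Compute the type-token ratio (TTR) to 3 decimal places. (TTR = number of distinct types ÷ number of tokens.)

N = 6 tokens, V = 3 types.
TTR = V / N = 3 / 6 = 0.500

0.500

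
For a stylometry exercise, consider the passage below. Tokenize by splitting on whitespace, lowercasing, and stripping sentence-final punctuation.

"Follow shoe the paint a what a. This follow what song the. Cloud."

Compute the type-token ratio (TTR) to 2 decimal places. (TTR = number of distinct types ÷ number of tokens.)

0.69

N = 13 tokens, V = 9 types.
TTR = V / N = 9 / 13 = 0.69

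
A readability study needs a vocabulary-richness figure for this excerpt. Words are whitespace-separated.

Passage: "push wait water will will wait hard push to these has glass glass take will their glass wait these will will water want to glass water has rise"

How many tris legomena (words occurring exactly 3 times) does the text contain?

Frequencies: will:5, glass:4, wait:3, water:3, push:2, to:2, these:2, has:2, hard:1, take:1, their:1, want:1, rise:1
Words with frequency 3: wait, water

2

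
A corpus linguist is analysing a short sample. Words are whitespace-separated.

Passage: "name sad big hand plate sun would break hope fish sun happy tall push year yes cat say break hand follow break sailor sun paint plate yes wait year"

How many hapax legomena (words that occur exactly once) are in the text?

15

Frequencies: sun:3, break:3, hand:2, plate:2, year:2, yes:2, name:1, sad:1, big:1, would:1, hope:1, fish:1, happy:1, tall:1, push:1, cat:1, say:1, follow:1, sailor:1, paint:1, … (1 more, each freq 1)
Hapax (freq=1): big, cat, fish, follow, happy, hope, name, paint, push, sad, sailor, say, tall, wait, would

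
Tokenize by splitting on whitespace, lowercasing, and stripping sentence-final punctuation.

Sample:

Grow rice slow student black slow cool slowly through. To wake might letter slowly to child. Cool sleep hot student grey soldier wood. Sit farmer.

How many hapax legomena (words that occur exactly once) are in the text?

15

Frequencies: slow:2, student:2, cool:2, slowly:2, to:2, grow:1, rice:1, black:1, through:1, wake:1, might:1, letter:1, child:1, sleep:1, hot:1, grey:1, soldier:1, wood:1, sit:1, farmer:1
Hapax (freq=1): black, child, farmer, grey, grow, hot, letter, might, rice, sit, sleep, soldier, through, wake, wood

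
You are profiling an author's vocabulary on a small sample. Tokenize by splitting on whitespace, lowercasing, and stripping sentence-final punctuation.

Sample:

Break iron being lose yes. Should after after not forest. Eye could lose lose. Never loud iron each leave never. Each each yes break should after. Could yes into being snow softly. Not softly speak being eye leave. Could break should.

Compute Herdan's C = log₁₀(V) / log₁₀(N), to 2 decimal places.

0.79

N = 41, V = 19.
log₁₀(V) = 1.278754, log₁₀(N) = 1.612784
C = 1.278754 / 1.612784 = 0.79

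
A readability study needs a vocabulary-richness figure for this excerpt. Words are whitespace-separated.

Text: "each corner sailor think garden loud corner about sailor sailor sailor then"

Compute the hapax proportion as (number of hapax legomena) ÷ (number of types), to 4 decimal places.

Frequencies: sailor:4, corner:2, each:1, think:1, garden:1, loud:1, about:1, then:1
Hapax count = 6; type count = 8.
Ratio = 6 / 8 = 0.7500

0.7500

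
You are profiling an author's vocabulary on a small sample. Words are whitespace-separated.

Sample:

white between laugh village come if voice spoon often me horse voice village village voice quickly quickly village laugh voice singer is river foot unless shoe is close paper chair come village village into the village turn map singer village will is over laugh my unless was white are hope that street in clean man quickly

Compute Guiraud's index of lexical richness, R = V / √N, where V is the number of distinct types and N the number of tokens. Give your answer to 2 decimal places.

4.81

N = 56, V = 36.
√N = 7.483315
R = 36 / 7.483315 = 4.81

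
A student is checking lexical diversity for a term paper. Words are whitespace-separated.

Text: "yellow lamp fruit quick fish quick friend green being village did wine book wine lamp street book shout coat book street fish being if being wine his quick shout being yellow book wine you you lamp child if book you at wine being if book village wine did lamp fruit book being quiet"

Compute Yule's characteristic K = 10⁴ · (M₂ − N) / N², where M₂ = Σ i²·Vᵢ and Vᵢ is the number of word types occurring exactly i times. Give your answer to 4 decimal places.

519.7579

Frequencies: book:7, being:6, wine:6, lamp:4, quick:3, if:3, you:3, yellow:2, fruit:2, fish:2, village:2, did:2, street:2, shout:2, friend:1, green:1, coat:1, his:1, child:1, at:1, … (1 more, each freq 1)
N = 53. Frequency spectrum: V_1=7, V_2=7, V_3=3, V_4=1, V_6=2, V_7=1
M₂ = 1²·7 + 2²·7 + 3²·3 + 4²·1 + 6²·2 + 7²·1 = 199
K = 10000 × (199 − 53) / 53² = 519.7579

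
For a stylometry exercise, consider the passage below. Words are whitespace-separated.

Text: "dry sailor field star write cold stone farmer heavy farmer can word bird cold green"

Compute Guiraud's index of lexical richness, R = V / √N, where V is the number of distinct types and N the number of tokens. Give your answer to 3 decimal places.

3.357

N = 15, V = 13.
√N = 3.872983
R = 13 / 3.872983 = 3.357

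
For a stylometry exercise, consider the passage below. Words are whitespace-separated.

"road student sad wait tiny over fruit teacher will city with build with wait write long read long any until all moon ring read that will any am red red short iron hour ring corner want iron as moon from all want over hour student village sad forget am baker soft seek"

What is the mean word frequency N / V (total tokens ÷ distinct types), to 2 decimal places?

1.49

N = 52 tokens, V = 35 types.
Mean frequency = N / V = 52 / 35 = 1.49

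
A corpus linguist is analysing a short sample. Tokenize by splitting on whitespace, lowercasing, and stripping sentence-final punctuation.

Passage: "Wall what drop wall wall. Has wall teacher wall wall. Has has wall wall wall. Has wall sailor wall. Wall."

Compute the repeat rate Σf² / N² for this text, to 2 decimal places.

Frequencies: wall:12, has:4, what:1, drop:1, teacher:1, sailor:1
Σf² = 164; N² = 400
Repeat rate = 164 / 400 = 0.41

0.41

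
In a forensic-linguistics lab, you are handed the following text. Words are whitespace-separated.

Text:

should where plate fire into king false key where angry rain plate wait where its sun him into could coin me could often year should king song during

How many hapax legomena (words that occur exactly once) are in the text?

Frequencies: where:3, should:2, plate:2, into:2, king:2, could:2, fire:1, false:1, key:1, angry:1, rain:1, wait:1, its:1, sun:1, him:1, coin:1, me:1, often:1, year:1, song:1, … (1 more, each freq 1)
Hapax (freq=1): angry, coin, during, false, fire, him, its, key, me, often, rain, song, sun, wait, year

15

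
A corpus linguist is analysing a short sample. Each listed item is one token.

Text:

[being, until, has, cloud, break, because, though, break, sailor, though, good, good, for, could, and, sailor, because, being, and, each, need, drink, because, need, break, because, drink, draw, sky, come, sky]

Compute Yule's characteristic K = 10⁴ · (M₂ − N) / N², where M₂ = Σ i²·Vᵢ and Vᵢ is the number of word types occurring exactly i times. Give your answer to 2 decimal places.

353.80

Frequencies: because:4, break:3, being:2, though:2, sailor:2, good:2, and:2, need:2, drink:2, sky:2, until:1, has:1, cloud:1, for:1, could:1, each:1, draw:1, come:1
N = 31. Frequency spectrum: V_1=8, V_2=8, V_3=1, V_4=1
M₂ = 1²·8 + 2²·8 + 3²·1 + 4²·1 = 65
K = 10000 × (65 − 31) / 31² = 353.80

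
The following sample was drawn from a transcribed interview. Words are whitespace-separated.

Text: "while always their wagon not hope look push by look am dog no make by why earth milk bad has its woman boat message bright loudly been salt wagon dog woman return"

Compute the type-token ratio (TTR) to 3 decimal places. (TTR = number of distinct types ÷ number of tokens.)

0.844

N = 32 tokens, V = 27 types.
TTR = V / N = 27 / 32 = 0.844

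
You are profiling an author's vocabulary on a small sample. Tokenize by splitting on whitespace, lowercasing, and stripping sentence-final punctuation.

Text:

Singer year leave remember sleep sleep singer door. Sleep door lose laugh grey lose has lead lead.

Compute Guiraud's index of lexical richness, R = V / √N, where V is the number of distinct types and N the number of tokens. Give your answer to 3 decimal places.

2.668

N = 17, V = 11.
√N = 4.123106
R = 11 / 4.123106 = 2.668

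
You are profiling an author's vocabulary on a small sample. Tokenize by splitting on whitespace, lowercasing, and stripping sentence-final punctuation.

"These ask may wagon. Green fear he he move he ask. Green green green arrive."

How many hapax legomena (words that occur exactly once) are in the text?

6

Frequencies: green:4, he:3, ask:2, these:1, may:1, wagon:1, fear:1, move:1, arrive:1
Hapax (freq=1): arrive, fear, may, move, these, wagon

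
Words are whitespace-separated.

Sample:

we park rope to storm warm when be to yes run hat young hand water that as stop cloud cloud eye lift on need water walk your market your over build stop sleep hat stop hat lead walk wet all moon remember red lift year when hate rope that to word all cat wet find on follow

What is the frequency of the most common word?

Frequencies: to:3, hat:3, stop:3, rope:2, when:2, water:2, that:2, cloud:2, lift:2, on:2, walk:2, your:2, wet:2, all:2, we:1, park:1, storm:1, warm:1, be:1, yes:1, … (20 more, each freq 1)
Most common: 'to' with frequency 3.

3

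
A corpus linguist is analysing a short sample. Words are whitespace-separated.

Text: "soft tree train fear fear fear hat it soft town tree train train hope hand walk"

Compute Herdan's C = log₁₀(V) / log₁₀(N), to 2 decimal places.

N = 16, V = 10.
log₁₀(V) = 1.000000, log₁₀(N) = 1.204120
C = 1.000000 / 1.204120 = 0.83

0.83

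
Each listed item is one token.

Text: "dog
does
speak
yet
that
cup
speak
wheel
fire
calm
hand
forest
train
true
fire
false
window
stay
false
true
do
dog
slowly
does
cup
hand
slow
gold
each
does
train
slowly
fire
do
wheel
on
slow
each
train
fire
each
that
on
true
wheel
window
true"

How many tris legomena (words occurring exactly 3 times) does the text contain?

4

Frequencies: fire:4, true:4, does:3, wheel:3, train:3, each:3, dog:2, speak:2, that:2, cup:2, hand:2, false:2, window:2, do:2, slowly:2, slow:2, on:2, yet:1, calm:1, forest:1, … (2 more, each freq 1)
Words with frequency 3: does, each, train, wheel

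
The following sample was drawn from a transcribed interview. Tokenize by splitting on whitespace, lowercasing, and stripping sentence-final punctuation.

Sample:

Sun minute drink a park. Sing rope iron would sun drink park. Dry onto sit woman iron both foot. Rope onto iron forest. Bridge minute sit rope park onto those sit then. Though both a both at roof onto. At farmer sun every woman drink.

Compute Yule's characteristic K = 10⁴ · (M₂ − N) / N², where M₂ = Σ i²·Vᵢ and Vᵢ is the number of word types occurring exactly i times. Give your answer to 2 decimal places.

306.17

Frequencies: onto:4, sun:3, drink:3, park:3, rope:3, iron:3, sit:3, both:3, minute:2, a:2, woman:2, at:2, sing:1, would:1, dry:1, foot:1, forest:1, bridge:1, those:1, then:1, … (4 more, each freq 1)
N = 45. Frequency spectrum: V_1=12, V_2=4, V_3=7, V_4=1
M₂ = 1²·12 + 2²·4 + 3²·7 + 4²·1 = 107
K = 10000 × (107 − 45) / 45² = 306.17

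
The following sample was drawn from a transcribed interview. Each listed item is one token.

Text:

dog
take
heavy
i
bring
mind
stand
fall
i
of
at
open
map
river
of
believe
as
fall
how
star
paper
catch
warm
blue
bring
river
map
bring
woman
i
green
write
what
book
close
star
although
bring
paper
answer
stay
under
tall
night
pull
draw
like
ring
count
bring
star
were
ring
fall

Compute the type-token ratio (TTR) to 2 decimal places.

N = 54 tokens, V = 39 types.
TTR = V / N = 39 / 54 = 0.72

0.72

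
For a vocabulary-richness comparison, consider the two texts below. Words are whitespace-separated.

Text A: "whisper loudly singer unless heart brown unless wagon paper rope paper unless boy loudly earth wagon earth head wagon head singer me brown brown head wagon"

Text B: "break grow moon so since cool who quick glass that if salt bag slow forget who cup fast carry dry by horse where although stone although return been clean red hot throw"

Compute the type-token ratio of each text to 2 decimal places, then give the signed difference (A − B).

TTR(A) = 13/26 = 0.50
TTR(B) = 30/32 = 0.94
Difference = 0.50 − 0.94 = -0.44

-0.44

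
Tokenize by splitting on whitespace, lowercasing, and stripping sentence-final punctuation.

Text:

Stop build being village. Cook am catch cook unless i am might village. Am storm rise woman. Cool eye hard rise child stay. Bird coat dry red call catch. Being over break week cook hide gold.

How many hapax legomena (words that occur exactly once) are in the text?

Frequencies: cook:3, am:3, being:2, village:2, catch:2, rise:2, stop:1, build:1, unless:1, i:1, might:1, storm:1, woman:1, cool:1, eye:1, hard:1, child:1, stay:1, bird:1, coat:1, … (8 more, each freq 1)
Hapax (freq=1): bird, break, build, call, child, coat, cool, dry, eye, gold, hard, hide, i, might, over, red, stay, stop, storm, unless, week, woman

22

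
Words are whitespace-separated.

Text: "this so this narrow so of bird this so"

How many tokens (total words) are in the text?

9

Tokens: this, so, this, narrow, so, of, bird, this, so
N = 9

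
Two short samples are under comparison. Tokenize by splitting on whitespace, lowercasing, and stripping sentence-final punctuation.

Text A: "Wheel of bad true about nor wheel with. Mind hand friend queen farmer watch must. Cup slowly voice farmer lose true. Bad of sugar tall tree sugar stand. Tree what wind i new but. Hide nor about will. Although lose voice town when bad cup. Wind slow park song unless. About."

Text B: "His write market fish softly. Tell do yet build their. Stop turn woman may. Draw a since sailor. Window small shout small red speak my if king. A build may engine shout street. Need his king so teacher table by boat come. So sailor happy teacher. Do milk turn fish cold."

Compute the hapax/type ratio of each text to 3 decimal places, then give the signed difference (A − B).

-0.019

A: hapax=23, V=36, ratio=0.639
B: hapax=25, V=38, ratio=0.658
Difference = 0.639 − 0.658 = -0.019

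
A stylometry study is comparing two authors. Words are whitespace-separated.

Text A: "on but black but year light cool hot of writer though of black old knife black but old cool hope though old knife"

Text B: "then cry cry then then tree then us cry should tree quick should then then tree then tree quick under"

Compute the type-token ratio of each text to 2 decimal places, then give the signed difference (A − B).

TTR(A) = 13/23 = 0.57
TTR(B) = 7/20 = 0.35
Difference = 0.57 − 0.35 = 0.22

0.22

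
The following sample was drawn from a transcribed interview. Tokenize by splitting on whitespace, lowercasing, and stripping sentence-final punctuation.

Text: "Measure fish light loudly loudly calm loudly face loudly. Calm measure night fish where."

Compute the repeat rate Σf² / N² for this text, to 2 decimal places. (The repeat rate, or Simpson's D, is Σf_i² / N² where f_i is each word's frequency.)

0.16

Frequencies: loudly:4, measure:2, fish:2, calm:2, light:1, face:1, night:1, where:1
Σf² = 32; N² = 196
Repeat rate = 32 / 196 = 0.16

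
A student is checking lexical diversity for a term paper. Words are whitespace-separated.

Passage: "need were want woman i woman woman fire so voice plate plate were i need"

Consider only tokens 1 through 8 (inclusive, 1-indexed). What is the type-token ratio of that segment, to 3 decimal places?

0.750

Segment tokens 1–8: need, were, want, woman, i, woman, woman, fire
Segment N = 8, segment V = 6.
TTR = 6 / 8 = 0.750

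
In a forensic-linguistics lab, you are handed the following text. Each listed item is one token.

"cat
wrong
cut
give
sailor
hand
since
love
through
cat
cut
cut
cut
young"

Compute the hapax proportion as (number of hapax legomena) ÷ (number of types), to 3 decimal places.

Frequencies: cut:4, cat:2, wrong:1, give:1, sailor:1, hand:1, since:1, love:1, through:1, young:1
Hapax count = 8; type count = 10.
Ratio = 8 / 10 = 0.800

0.800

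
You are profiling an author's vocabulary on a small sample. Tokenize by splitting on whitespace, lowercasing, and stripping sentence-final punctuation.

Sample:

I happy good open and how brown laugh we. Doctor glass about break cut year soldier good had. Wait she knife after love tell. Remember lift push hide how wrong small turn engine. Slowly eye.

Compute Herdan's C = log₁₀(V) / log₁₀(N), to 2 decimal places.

N = 35, V = 33.
log₁₀(V) = 1.518514, log₁₀(N) = 1.544068
C = 1.518514 / 1.544068 = 0.98

0.98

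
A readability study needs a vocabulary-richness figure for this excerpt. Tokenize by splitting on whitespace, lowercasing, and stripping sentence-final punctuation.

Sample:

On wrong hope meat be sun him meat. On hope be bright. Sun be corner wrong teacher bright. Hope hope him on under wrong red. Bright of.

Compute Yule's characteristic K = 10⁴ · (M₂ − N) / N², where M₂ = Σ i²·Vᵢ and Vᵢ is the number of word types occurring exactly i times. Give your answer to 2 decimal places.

576.13

Frequencies: hope:4, on:3, wrong:3, be:3, bright:3, meat:2, sun:2, him:2, corner:1, teacher:1, under:1, red:1, of:1
N = 27. Frequency spectrum: V_1=5, V_2=3, V_3=4, V_4=1
M₂ = 1²·5 + 2²·3 + 3²·4 + 4²·1 = 69
K = 10000 × (69 − 27) / 27² = 576.13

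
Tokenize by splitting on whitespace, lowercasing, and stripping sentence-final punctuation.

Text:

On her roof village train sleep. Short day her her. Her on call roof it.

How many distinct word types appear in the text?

10

Distinct types: {call, day, her, it, on, roof, short, sleep, train, village}
V = 10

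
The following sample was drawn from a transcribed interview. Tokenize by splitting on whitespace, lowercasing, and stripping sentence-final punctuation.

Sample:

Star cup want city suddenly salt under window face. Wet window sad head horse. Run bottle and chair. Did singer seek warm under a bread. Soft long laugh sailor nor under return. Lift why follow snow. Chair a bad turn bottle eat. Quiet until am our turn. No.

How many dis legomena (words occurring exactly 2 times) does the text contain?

Frequencies: under:3, window:2, bottle:2, chair:2, a:2, turn:2, star:1, cup:1, want:1, city:1, suddenly:1, salt:1, face:1, wet:1, sad:1, head:1, horse:1, run:1, and:1, did:1, … (21 more, each freq 1)
Words with frequency 2: a, bottle, chair, turn, window

5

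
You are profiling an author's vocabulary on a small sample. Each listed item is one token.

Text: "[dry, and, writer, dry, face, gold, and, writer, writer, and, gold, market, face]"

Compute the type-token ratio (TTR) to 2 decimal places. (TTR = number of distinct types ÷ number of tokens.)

0.46

N = 13 tokens, V = 6 types.
TTR = V / N = 6 / 13 = 0.46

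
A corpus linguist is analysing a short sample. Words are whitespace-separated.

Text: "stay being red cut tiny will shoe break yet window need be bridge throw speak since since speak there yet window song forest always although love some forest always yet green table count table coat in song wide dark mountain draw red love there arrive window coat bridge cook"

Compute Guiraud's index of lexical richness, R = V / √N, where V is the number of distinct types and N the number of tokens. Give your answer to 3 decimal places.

4.857

N = 49, V = 34.
√N = 7.000000
R = 34 / 7.000000 = 4.857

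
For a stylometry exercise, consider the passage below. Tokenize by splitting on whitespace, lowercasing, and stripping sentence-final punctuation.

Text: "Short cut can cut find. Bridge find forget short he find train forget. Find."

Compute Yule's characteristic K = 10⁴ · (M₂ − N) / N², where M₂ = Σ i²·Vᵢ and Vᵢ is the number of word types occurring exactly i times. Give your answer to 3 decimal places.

918.367

Frequencies: find:4, short:2, cut:2, forget:2, can:1, bridge:1, he:1, train:1
N = 14. Frequency spectrum: V_1=4, V_2=3, V_4=1
M₂ = 1²·4 + 2²·3 + 4²·1 = 32
K = 10000 × (32 − 14) / 14² = 918.367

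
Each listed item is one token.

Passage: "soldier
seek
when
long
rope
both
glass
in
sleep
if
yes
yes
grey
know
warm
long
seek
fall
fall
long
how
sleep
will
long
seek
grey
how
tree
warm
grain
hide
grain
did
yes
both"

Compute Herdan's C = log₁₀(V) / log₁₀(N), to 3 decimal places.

0.856

N = 35, V = 21.
log₁₀(V) = 1.322219, log₁₀(N) = 1.544068
C = 1.322219 / 1.544068 = 0.856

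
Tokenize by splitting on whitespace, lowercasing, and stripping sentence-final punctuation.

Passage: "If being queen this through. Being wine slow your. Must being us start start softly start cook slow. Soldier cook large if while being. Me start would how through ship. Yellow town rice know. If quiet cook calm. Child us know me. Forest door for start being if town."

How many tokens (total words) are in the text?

49

Tokens: if, being, queen, this, through, being, wine, slow, your, must, being, us, start, start, softly, start, cook, slow, soldier, cook, large, if, while, being, me, start, would, how, through, ship, yellow, town, rice, know, if, quiet, cook, calm, child, us, know, me, forest, door, for, start, being, if, town
N = 49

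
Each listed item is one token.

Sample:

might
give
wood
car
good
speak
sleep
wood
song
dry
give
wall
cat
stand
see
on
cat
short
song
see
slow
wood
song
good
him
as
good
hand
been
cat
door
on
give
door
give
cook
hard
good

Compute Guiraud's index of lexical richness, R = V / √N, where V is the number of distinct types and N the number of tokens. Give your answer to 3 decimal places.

3.731

N = 38, V = 23.
√N = 6.164414
R = 23 / 6.164414 = 3.731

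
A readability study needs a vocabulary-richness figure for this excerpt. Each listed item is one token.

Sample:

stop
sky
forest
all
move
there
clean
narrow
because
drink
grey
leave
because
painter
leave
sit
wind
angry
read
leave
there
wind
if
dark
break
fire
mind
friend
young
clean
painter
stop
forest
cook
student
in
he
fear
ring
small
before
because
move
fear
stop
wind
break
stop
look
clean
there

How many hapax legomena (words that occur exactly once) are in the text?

Frequencies: stop:4, there:3, clean:3, because:3, leave:3, wind:3, forest:2, move:2, painter:2, break:2, fear:2, sky:1, all:1, narrow:1, drink:1, grey:1, sit:1, angry:1, read:1, if:1, … (13 more, each freq 1)
Hapax (freq=1): all, angry, before, cook, dark, drink, fire, friend, grey, he, if, in, look, mind, narrow, read, ring, sit, sky, small, student, young

22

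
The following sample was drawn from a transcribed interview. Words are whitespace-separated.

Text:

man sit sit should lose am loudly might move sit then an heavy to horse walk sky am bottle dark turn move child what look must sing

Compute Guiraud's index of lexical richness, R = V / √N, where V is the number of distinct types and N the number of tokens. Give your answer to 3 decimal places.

N = 27, V = 23.
√N = 5.196152
R = 23 / 5.196152 = 4.426

4.426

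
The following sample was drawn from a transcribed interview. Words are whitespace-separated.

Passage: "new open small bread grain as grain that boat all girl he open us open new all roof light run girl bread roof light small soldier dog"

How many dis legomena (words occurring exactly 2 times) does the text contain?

8

Frequencies: open:3, new:2, small:2, bread:2, grain:2, all:2, girl:2, roof:2, light:2, as:1, that:1, boat:1, he:1, us:1, run:1, soldier:1, dog:1
Words with frequency 2: all, bread, girl, grain, light, new, roof, small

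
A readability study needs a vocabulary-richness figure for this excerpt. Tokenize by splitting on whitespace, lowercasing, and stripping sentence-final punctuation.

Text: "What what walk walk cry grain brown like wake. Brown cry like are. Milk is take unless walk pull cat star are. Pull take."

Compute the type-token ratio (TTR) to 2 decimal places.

N = 24 tokens, V = 15 types.
TTR = V / N = 15 / 24 = 0.63

0.63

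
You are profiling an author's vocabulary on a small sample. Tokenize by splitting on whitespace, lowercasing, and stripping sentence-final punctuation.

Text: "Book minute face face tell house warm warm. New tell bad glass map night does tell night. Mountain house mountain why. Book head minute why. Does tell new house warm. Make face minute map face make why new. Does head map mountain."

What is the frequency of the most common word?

4

Frequencies: face:4, tell:4, minute:3, house:3, warm:3, new:3, map:3, does:3, mountain:3, why:3, book:2, night:2, head:2, make:2, bad:1, glass:1
Most common: 'face' with frequency 4.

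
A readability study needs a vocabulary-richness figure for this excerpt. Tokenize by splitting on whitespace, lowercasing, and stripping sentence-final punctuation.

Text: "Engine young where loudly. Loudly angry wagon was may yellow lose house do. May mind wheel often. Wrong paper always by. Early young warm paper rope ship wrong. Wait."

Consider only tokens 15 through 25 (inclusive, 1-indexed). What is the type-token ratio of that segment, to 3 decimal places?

Segment tokens 15–25: mind, wheel, often, wrong, paper, always, by, early, young, warm, paper
Segment N = 11, segment V = 10.
TTR = 10 / 11 = 0.909

0.909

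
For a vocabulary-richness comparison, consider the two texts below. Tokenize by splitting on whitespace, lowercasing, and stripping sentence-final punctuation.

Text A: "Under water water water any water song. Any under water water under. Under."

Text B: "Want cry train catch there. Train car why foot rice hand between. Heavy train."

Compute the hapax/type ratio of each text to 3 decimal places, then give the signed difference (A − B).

-0.667

A: hapax=1, V=4, ratio=0.250
B: hapax=11, V=12, ratio=0.917
Difference = 0.250 − 0.917 = -0.667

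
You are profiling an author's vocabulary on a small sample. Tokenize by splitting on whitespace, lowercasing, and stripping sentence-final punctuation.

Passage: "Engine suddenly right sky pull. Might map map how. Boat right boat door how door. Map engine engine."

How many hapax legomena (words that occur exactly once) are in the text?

4

Frequencies: engine:3, map:3, right:2, how:2, boat:2, door:2, suddenly:1, sky:1, pull:1, might:1
Hapax (freq=1): might, pull, sky, suddenly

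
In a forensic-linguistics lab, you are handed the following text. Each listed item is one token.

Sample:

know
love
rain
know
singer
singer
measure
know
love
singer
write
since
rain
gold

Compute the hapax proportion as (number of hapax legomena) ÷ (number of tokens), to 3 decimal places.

Frequencies: know:3, singer:3, love:2, rain:2, measure:1, write:1, since:1, gold:1
Hapax count = 4; token count = 14.
Ratio = 4 / 14 = 0.286

0.286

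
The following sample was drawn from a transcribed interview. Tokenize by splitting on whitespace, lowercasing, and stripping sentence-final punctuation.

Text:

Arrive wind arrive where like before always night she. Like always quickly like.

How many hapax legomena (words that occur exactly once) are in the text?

6

Frequencies: like:3, arrive:2, always:2, wind:1, where:1, before:1, night:1, she:1, quickly:1
Hapax (freq=1): before, night, quickly, she, where, wind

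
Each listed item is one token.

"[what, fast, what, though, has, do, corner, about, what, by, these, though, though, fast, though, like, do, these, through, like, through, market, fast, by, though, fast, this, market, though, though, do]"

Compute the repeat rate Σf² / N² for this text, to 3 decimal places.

Frequencies: though:7, fast:4, what:3, do:3, by:2, these:2, like:2, through:2, market:2, has:1, corner:1, about:1, this:1
Σf² = 107; N² = 961
Repeat rate = 107 / 961 = 0.111

0.111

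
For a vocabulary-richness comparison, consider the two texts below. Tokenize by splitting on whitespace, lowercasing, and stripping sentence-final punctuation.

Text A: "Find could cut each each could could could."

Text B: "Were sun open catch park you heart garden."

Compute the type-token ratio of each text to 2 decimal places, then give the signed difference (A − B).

-0.50

TTR(A) = 4/8 = 0.50
TTR(B) = 8/8 = 1.00
Difference = 0.50 − 1.00 = -0.50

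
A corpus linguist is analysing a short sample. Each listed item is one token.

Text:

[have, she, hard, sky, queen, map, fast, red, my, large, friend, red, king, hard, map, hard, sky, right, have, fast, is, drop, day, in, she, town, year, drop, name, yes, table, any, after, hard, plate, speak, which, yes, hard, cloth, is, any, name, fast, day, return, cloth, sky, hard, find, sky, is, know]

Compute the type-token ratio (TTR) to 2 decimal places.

0.58

N = 53 tokens, V = 31 types.
TTR = V / N = 31 / 53 = 0.58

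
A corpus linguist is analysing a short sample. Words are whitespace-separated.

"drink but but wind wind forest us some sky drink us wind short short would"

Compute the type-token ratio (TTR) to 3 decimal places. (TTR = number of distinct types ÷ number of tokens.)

N = 15 tokens, V = 9 types.
TTR = V / N = 9 / 15 = 0.600

0.600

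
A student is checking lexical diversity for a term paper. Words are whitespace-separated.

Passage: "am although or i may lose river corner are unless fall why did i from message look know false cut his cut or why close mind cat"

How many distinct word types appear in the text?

23

Distinct types: {although, am, are, cat, close, corner, cut, did, fall, false, from, his, i, know, look, lose, may, message, mind, or, river, unless, why}
V = 23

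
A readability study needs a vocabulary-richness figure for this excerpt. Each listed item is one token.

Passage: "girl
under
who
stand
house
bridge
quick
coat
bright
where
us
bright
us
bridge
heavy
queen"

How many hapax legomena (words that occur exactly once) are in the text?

Frequencies: bridge:2, bright:2, us:2, girl:1, under:1, who:1, stand:1, house:1, quick:1, coat:1, where:1, heavy:1, queen:1
Hapax (freq=1): coat, girl, heavy, house, queen, quick, stand, under, where, who

10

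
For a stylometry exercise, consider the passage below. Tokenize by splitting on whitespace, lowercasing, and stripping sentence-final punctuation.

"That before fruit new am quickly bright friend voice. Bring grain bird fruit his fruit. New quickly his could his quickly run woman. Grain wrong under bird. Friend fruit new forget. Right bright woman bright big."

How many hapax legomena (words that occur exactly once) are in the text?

Frequencies: fruit:4, new:3, quickly:3, bright:3, his:3, friend:2, grain:2, bird:2, woman:2, that:1, before:1, am:1, voice:1, bring:1, could:1, run:1, wrong:1, under:1, forget:1, right:1, … (1 more, each freq 1)
Hapax (freq=1): am, before, big, bring, could, forget, right, run, that, under, voice, wrong

12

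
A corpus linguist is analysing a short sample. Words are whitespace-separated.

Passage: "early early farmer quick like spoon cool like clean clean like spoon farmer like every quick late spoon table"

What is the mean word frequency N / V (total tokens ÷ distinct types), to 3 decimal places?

1.900

N = 19 tokens, V = 10 types.
Mean frequency = N / V = 19 / 10 = 1.900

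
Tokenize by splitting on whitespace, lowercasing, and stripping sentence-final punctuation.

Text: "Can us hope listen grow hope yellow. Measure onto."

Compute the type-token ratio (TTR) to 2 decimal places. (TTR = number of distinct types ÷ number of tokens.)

N = 9 tokens, V = 8 types.
TTR = V / N = 8 / 9 = 0.89

0.89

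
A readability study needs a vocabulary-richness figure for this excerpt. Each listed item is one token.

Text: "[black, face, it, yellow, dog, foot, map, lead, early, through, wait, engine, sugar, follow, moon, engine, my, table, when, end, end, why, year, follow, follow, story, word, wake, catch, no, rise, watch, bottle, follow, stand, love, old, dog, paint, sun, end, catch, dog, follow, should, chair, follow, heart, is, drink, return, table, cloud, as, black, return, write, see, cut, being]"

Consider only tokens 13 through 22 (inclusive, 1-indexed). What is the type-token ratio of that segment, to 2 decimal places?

Segment tokens 13–22: sugar, follow, moon, engine, my, table, when, end, end, why
Segment N = 10, segment V = 9.
TTR = 9 / 10 = 0.90

0.90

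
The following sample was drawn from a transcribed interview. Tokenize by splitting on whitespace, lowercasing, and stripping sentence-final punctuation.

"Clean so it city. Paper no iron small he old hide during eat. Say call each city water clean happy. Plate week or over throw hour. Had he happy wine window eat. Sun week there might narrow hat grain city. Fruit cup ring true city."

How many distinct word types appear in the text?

Distinct types: {call, city, clean, cup, during, each, eat, fruit, grain, had, happy, hat, he, hide, hour, iron, it, might, narrow, no, old, or, over, paper, plate, ring, say, small, so, sun, there, throw, true, water, week, window, wine}
V = 37

37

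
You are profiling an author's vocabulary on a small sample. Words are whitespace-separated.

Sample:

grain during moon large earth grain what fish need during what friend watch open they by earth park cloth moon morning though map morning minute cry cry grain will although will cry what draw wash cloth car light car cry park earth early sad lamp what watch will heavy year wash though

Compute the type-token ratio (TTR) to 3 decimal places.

N = 52 tokens, V = 31 types.
TTR = V / N = 31 / 52 = 0.596

0.596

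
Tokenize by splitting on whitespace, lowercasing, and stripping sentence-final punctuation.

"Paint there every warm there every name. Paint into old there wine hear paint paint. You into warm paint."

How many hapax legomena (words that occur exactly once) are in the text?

Frequencies: paint:5, there:3, every:2, warm:2, into:2, name:1, old:1, wine:1, hear:1, you:1
Hapax (freq=1): hear, name, old, wine, you

5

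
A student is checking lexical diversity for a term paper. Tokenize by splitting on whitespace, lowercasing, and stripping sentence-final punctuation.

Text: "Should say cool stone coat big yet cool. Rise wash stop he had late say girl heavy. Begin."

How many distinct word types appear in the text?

Distinct types: {begin, big, coat, cool, girl, had, he, heavy, late, rise, say, should, stone, stop, wash, yet}
V = 16

16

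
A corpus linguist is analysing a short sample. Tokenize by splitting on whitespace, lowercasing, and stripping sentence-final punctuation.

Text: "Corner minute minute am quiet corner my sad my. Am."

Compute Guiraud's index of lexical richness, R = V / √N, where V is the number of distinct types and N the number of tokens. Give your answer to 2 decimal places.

N = 10, V = 6.
√N = 3.162278
R = 6 / 3.162278 = 1.90

1.90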